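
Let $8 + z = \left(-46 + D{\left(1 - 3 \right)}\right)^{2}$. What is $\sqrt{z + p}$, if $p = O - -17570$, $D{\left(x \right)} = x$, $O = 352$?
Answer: $\sqrt{20218} \approx 142.19$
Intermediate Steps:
$z = 2296$ ($z = -8 + \left(-46 + \left(1 - 3\right)\right)^{2} = -8 + \left(-46 - 2\right)^{2} = -8 + \left(-48\right)^{2} = -8 + 2304 = 2296$)
$p = 17922$ ($p = 352 - -17570 = 352 + 17570 = 17922$)
$\sqrt{z + p} = \sqrt{2296 + 17922} = \sqrt{20218}$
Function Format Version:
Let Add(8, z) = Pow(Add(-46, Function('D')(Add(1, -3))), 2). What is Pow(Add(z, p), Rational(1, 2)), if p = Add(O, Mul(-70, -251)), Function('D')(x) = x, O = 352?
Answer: Pow(20218, Rational(1, 2)) ≈ 142.19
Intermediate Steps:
z = 2296 (z = Add(-8, Pow(Add(-46, Add(1, -3)), 2)) = Add(-8, Pow(Add(-46, -2), 2)) = Add(-8, Pow(-48, 2)) = Add(-8, 2304) = 2296)
p = 17922 (p = Add(352, Mul(-70, -251)) = Add(352, 17570) = 17922)
Pow(Add(z, p), Rational(1, 2)) = Pow(Add(2296, 17922), Rational(1, 2)) = Pow(20218, Rational(1, 2))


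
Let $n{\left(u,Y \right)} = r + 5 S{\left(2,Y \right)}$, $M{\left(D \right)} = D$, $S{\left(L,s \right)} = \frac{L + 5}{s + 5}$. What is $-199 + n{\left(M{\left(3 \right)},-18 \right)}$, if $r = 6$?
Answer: $- \frac{2544}{13} \approx -195.69$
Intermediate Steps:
$S{\left(L,s \right)} = \frac{5 + L}{5 + s}$
$n{\left(u,Y \right)} = 6 + \frac{35}{5 + Y}$ ($n{\left(u,Y \right)} = 6 + 5 \frac{5 + 2}{5 + Y} = 6 + 5 \frac{1}{5 + Y} 7 = 6 + 5 \frac{7}{5 + Y} = 6 + \frac{35}{5 + Y}$)
$-199 + n{\left(M{\left(3 \right)},-18 \right)} = -199 + \frac{65 + 6 \left(-18\right)}{5 - 18} = -199 + \frac{65 - 108}{-13} = -199 - - \frac{43}{13} = -199 + \frac{43}{13} = - \frac{2544}{13}$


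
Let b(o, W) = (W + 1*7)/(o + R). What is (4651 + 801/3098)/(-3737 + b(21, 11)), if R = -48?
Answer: -43228797/34737874 ≈ -1.2444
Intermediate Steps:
b(o, W) = (7 + W)/(-48 + o) (b(o, W) = (W + 1*7)/(o - 48) = (W + 7)/(-48 + o) = (7 + W)/(-48 + o))
(4651 + 801/3098)/(-3737 + b(21, 11)) = (4651 + 801/3098)/(-3737 + (7 + 11)/(-48 + 21)) = (4651 + 801*(1/3098))/(-3737 + 18/(-27)) = (4651 + 801/3098)/(-3737 - 1/27*18) = 14409599/(3098*(-3737 - ⅔)) = 14409599/(3098*(-11213/3)) = (14409599/3098)*(-3/11213) = -43228797/34737874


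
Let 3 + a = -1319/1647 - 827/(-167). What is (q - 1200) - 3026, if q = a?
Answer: -1162040425/275049 ≈ -4224.9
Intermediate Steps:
a = 316649/275049 (a = -3 + (-1319/1647 - 827/(-167)) = -3 + (-1319*1/1647 - 827*(-1/167)) = -3 + (-1319/1647 + 827/167) = -3 + 1141796/275049 = 316649/275049 ≈ 1.1512)
q = 316649/275049 ≈ 1.1512
(q - 1200) - 3026 = (316649/275049 - 1200) - 3026 = -329742151/275049 - 3026 = -1162040425/275049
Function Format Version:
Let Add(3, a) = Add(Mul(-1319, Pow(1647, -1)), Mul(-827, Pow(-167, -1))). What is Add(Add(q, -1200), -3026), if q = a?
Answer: Rational(-1162040425, 275049) ≈ -4224.9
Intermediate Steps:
a = Rational(316649, 275049) (a = Add(-3, Add(Mul(-1319, Pow(1647, -1)), Mul(-827, Pow(-167, -1)))) = Add(-3, Add(Mul(-1319, Rational(1, 1647)), Mul(-827, Rational(-1, 167)))) = Add(-3, Add(Rational(-1319, 1647), Rational(827, 167))) = Add(-3, Rational(1141796, 275049)) = Rational(316649, 275049) ≈ 1.1512)
q = Rational(316649, 275049) ≈ 1.1512
Add(Add(q, -1200), -3026) = Add(Add(Rational(316649, 275049), -1200), -3026) = Add(Rational(-329742151, 275049), -3026) = Rational(-1162040425, 275049)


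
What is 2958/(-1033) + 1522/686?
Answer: -228481/354319 ≈ -0.64485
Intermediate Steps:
2958/(-1033) + 1522/686 = 2958*(-1/1033) + 1522*(1/686) = -2958/1033 + 761/343 = -228481/354319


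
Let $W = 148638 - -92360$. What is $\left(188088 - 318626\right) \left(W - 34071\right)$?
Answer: $-27011836726$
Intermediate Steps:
$W = 240998$ ($W = 148638 + 92360 = 240998$)
$\left(188088 - 318626\right) \left(W - 34071\right) = \left(188088 - 318626\right) \left(240998 - 34071\right) = - 130538 \left(240998 - 34071\right) = \left(-130538\right) 206927 = -27011836726$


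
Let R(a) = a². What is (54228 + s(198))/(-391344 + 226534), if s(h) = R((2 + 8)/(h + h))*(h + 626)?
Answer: -265746889/807651405 ≈ -0.32904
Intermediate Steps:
s(h) = 25*(626 + h)/h² (s(h) = ((2 + 8)/(h + h))²*(h + 626) = (10/((2*h)))²*(626 + h) = (10*(1/(2*h)))²*(626 + h) = (5/h)²*(626 + h) = (25/h²)*(626 + h) = 25*(626 + h)/h²)
(54228 + s(198))/(-391344 + 226534) = (54228 + 25*(626 + 198)/198²)/(-391344 + 226534) = (54228 + 25*(1/39204)*824)/(-164810) = (54228 + 5150/9801)*(-1/164810) = (531493778/9801)*(-1/164810) = -265746889/807651405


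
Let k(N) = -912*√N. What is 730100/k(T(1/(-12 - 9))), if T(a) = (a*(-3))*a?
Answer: 1277675*I*√3/228 ≈ 9706.1*I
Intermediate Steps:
T(a) = -3*a² (T(a) = (-3*a)*a = -3*a²)
730100/k(T(1/(-12 - 9))) = 730100/((-912*I*√3/21)) = 730100/((-304*I*√3/7)) = 730100*(7*I*√3/912) = 1277675*I*√3/228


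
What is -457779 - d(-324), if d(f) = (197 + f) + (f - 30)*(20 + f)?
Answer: -565268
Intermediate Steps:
d(f) = 197 + f + (-30 + f)*(20 + f) (d(f) = (197 + f) + (-30 + f)*(20 + f) = 197 + f + (-30 + f)*(20 + f))
-457779 - d(-324) = -457779 - (-403 + (-324)² - 9*(-324)) = -457779 - (-403 + 104976 + 2916) = -457779 - 1*107489 = -457779 - 107489 = -565268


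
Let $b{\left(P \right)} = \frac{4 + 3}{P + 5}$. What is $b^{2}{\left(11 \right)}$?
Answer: $\frac{49}{256} \approx 0.19141$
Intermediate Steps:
$b{\left(P \right)} = \frac{7}{5 + P}$
$b^{2}{\left(11 \right)} = \left(\frac{7}{5 + 11}\right)^{2} = \left(\frac{7}{16}\right)^{2} = \frac{49}{256}$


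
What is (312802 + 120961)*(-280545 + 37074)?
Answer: -105608711373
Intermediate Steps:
(312802 + 120961)*(-280545 + 37074) = 433763*(-243471) = -105608711373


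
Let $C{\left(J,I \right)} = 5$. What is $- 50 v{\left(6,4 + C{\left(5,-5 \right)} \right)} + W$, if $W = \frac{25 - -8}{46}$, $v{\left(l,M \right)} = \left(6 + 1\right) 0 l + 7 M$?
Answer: $- \frac{144867}{46} \approx -3149.3$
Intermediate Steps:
$v{\left(l,M \right)} = 7 M$ ($v{\left(l,M \right)} = 7 \cdot 0 l + 7 M = 0 l + 7 M = 0 + 7 M = 7 M$)
$W = \frac{33}{46}$ ($W = \left(25 + 8\right) \frac{1}{46} = 33 \cdot \frac{1}{46} = \frac{33}{46} \approx 0.71739$)
$- 50 v{\left(6,4 + C{\left(5,-5 \right)} \right)} + W = - 50 \cdot 7 \left(4 + 5\right) + \frac{33}{46} = - 50 \cdot 7 \cdot 9 + \frac{33}{46} = \left(-50\right) 63 + \frac{33}{46} = -3150 + \frac{33}{46} = - \frac{144867}{46}$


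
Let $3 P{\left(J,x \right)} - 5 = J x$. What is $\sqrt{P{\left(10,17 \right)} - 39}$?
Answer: $\frac{\sqrt{174}}{3} \approx 4.397$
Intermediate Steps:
$P{\left(J,x \right)} = \frac{5}{3} + \frac{J x}{3}$
$\sqrt{P{\left(10,17 \right)} - 39} = \sqrt{\left(\frac{5}{3} + \frac{1}{3} \cdot 10 \cdot 17\right) - 39} = \sqrt{\left(\frac{5}{3} + \frac{170}{3}\right) - 39} = \sqrt{\frac{175}{3} - 39} = \sqrt{\frac{58}{3}} = \frac{\sqrt{174}}{3}$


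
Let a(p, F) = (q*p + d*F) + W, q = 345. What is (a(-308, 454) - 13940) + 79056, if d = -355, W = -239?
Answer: -202553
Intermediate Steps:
a(p, F) = -239 - 355*F + 345*p (a(p, F) = (345*p - 355*F) - 239 = (-355*F + 345*p) - 239 = -239 - 355*F + 345*p)
(a(-308, 454) - 13940) + 79056 = ((-239 - 355*454 + 345*(-308)) - 13940) + 79056 = ((-239 - 161170 - 106260) - 13940) + 79056 = (-267669 - 13940) + 79056 = -281609 + 79056 = -202553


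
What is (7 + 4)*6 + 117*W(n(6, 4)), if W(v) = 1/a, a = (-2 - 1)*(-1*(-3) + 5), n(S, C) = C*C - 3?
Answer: 489/8 ≈ 61.125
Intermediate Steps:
n(S, C) = -3 + C² (n(S, C) = C² - 3 = -3 + C²)
a = -24 (a = -3*(3 + 5) = -3*8 = -24)
W(v) = -1/24 (W(v) = 1/(-24) = -1/24)
(7 + 4)*6 + 117*W(n(6, 4)) = (7 + 4)*6 + 117*(-1/24) = 11*6 - 39/8 = 66 - 39/8 = 489/8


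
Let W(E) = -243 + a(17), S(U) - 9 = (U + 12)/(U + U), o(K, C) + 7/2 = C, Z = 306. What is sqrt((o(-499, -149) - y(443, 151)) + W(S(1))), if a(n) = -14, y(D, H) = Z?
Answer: 3*I*sqrt(318)/2 ≈ 26.749*I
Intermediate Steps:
y(D, H) = 306
o(K, C) = -7/2 + C
S(U) = 9 + (12 + U)/(2*U) (S(U) = 9 + (U + 12)/(U + U) = 9 + (12 + U)/((2*U)) = 9 + (12 + U)*(1/(2*U)) = 9 + (12 + U)/(2*U))
W(E) = -257 (W(E) = -243 - 14 = -257)
sqrt((o(-499, -149) - y(443, 151)) + W(S(1))) = sqrt(((-7/2 - 149) - 1*306) - 257) = sqrt((-305/2 - 306) - 257) = sqrt(-917/2 - 257) = sqrt(-1431/2) = 3*I*sqrt(318)/2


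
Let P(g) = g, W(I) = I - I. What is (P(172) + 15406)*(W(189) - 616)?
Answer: -9596048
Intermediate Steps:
W(I) = 0
(P(172) + 15406)*(W(189) - 616) = (172 + 15406)*(0 - 616) = 15578*(-616) = -9596048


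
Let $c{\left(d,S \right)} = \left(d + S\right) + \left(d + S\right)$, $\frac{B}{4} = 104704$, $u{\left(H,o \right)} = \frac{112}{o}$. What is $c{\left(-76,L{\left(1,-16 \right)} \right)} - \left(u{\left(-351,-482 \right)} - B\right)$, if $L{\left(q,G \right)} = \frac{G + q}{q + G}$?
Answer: $\frac{100898562}{241} \approx 4.1867 \cdot 10^{5}$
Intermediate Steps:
$B = 418816$ ($B = 4 \cdot 104704 = 418816$)
$L{\left(q,G \right)} = 1$ ($L{\left(q,G \right)} = \frac{G + q}{G + q} = 1$)
$c{\left(d,S \right)} = 2 S + 2 d$ ($c{\left(d,S \right)} = \left(S + d\right) + \left(S + d\right) = 2 S + 2 d$)
$c{\left(-76,L{\left(1,-16 \right)} \right)} - \left(u{\left(-351,-482 \right)} - B\right) = \left(2 \cdot 1 + 2 \left(-76\right)\right) - \left(\frac{112}{-482} - 418816\right) = \left(2 - 152\right) - \left(112 \left(- \frac{1}{482}\right) - 418816\right) = -150 - \left(- \frac{56}{241} - 418816\right) = -150 - - \frac{100934712}{241} = -150 + \frac{100934712}{241} = \frac{100898562}{241}$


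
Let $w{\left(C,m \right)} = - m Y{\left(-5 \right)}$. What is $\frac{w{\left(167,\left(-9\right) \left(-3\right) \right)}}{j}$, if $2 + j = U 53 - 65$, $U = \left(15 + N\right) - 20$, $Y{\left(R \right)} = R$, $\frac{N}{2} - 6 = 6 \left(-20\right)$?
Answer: $- \frac{135}{12416} \approx -0.010873$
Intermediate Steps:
$N = -228$ ($N = 12 + 2 \cdot 6 \left(-20\right) = 12 + 2 \left(-120\right) = 12 - 240 = -228$)
$U = -233$ ($U = \left(15 - 228\right) - 20 = -213 - 20 = -233$)
$w{\left(C,m \right)} = 5 m$ ($w{\left(C,m \right)} = - m \left(-5\right) = 5 m$)
$j = -12416$ ($j = -2 - 12414 = -12416$)
$\frac{w{\left(167,\left(-9\right) \left(-3\right) \right)}}{j} = \frac{5 \left(\left(-9\right) \left(-3\right)\right)}{-12416} = 5 \cdot 27 \left(- \frac{1}{12416}\right) = 135 \left(- \frac{1}{12416}\right) = - \frac{135}{12416}$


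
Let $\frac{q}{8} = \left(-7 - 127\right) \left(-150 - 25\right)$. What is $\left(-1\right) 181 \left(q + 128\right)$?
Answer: $-33978768$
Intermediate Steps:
$q = 187600$ ($q = 8 \left(-7 - 127\right) \left(-150 - 25\right) = 8 \left(\left(-134\right) \left(-175\right)\right) = 8 \cdot 23450 = 187600$)
$\left(-1\right) 181 \left(q + 128\right) = \left(-1\right) 181 \left(187600 + 128\right) = \left(-181\right) 187728 = -33978768$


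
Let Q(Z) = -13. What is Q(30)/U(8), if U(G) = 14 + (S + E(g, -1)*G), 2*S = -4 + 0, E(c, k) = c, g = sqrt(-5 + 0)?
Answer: -39/116 + 13*I*sqrt(5)/58 ≈ -0.33621 + 0.50119*I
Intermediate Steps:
g = I*sqrt(5) (g = sqrt(-5) = I*sqrt(5) ≈ 2.2361*I)
S = -2 (S = (-4 + 0)/2 = (1/2)*(-4) = -2)
U(G) = 12 + I*G*sqrt(5) (U(G) = 14 + (-2 + (I*sqrt(5))*G) = 14 + (-2 + I*G*sqrt(5)) = 12 + I*G*sqrt(5))
Q(30)/U(8) = -13/(12 + I*8*sqrt(5)) = -13/(12 + 8*I*sqrt(5))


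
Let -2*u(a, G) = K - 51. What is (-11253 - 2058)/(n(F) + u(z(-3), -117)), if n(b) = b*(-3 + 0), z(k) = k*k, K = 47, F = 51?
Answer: 13311/151 ≈ 88.152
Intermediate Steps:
z(k) = k**2
n(b) = -3*b (n(b) = b*(-3) = -3*b)
u(a, G) = 2 (u(a, G) = -(47 - 51)/2 = -1/2*(-4) = 2)
(-11253 - 2058)/(n(F) + u(z(-3), -117)) = (-11253 - 2058)/(-3*51 + 2) = -13311/(-153 + 2) = -13311/(-151) = -13311*(-1/151) = 13311/151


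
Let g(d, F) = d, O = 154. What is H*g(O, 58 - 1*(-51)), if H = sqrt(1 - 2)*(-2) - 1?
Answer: -154 - 308*I ≈ -154.0 - 308.0*I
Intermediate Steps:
H = -1 - 2*I (H = sqrt(-1)*(-2) - 1 = I*(-2) - 1 = -2*I - 1 = -1 - 2*I ≈ -1.0 - 2.0*I)
H*g(O, 58 - 1*(-51)) = (-1 - 2*I)*154 = -154 - 308*I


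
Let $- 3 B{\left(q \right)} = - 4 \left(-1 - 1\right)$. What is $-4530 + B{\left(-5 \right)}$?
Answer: $- \frac{13598}{3} \approx -4532.7$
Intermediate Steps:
$B{\left(q \right)} = - \frac{8}{3}$ ($B{\left(q \right)} = - \frac{\left(-4\right) \left(-1 - 1\right)}{3} = - \frac{\left(-4\right) \left(-2\right)}{3} = \left(- \frac{1}{3}\right) 8 = - \frac{8}{3}$)
$-4530 + B{\left(-5 \right)} = -4530 - \frac{8}{3} = - \frac{13598}{3}$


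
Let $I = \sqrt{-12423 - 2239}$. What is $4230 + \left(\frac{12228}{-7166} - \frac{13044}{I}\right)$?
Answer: $\frac{15149976}{3583} + \frac{6522 i \sqrt{14662}}{7331} \approx 4228.3 + 107.72 i$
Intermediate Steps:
$I = i \sqrt{14662}$ ($I = \sqrt{-14662} = i \sqrt{14662} \approx 121.09 i$)
$4230 + \left(\frac{12228}{-7166} - \frac{13044}{I}\right) = 4230 + \left(\frac{12228}{-7166} - \frac{13044}{i \sqrt{14662}}\right) = 4230 + \left(12228 \left(- \frac{1}{7166}\right) - 13044 \left(- \frac{i \sqrt{14662}}{14662}\right)\right) = 4230 - \left(\frac{6114}{3583} - \frac{6522 i \sqrt{14662}}{7331}\right) = \frac{15149976}{3583} + \frac{6522 i \sqrt{14662}}{7331}$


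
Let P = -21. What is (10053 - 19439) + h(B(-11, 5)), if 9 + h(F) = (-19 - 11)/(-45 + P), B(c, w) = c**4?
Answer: -103340/11 ≈ -9394.5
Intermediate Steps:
h(F) = -94/11 (h(F) = -9 + (-19 - 11)/(-45 - 21) = -9 - 30/(-66) = -9 - 30*(-1/66) = -9 + 5/11 = -94/11)
(10053 - 19439) + h(B(-11, 5)) = (10053 - 19439) - 94/11 = -9386 - 94/11 = -103340/11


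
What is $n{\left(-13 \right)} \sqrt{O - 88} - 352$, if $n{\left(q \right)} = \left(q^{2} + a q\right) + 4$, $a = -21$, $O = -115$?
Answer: $-352 + 446 i \sqrt{203} \approx -352.0 + 6354.5 i$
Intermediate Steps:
$n{\left(q \right)} = 4 + q^{2} - 21 q$ ($n{\left(q \right)} = \left(q^{2} - 21 q\right) + 4 = 4 + q^{2} - 21 q$)
$n{\left(-13 \right)} \sqrt{O - 88} - 352 = \left(4 + \left(-13\right)^{2} - -273\right) \sqrt{-115 - 88} - 352 = \left(4 + 169 + 273\right) \sqrt{-203} - 352 = 446 i \sqrt{203} - 352 = -352 + 446 i \sqrt{203}$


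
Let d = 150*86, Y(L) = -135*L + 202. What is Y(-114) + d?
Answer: 28492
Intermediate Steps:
Y(L) = 202 - 135*L
d = 12900
Y(-114) + d = (202 - 135*(-114)) + 12900 = (202 + 15390) + 12900 = 15592 + 12900 = 28492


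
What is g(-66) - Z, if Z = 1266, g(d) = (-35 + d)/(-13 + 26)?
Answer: -16559/13 ≈ -1273.8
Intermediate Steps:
g(d) = -35/13 + d/13 (g(d) = (-35 + d)/13 = (-35 + d)*(1/13) = -35/13 + d/13)
g(-66) - Z = (-35/13 + (1/13)*(-66)) - 1*1266 = (-35/13 - 66/13) - 1266 = -101/13 - 1266 = -16559/13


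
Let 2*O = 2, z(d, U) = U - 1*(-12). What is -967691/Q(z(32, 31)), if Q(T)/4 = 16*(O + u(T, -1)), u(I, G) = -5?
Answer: 967691/256 ≈ 3780.0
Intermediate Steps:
z(d, U) = 12 + U (z(d, U) = U + 12 = 12 + U)
O = 1 (O = (½)*2 = 1)
Q(T) = -256 (Q(T) = 4*(16*(1 - 5)) = 4*(16*(-4)) = 4*(-64) = -256)
-967691/Q(z(32, 31)) = -967691/(-256) = -967691*(-1/256) = 967691/256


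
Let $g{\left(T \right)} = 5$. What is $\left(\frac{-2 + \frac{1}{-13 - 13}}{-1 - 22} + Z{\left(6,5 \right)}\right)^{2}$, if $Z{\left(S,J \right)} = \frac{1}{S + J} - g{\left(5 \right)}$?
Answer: $\frac{1005460681}{43270084} \approx 23.237$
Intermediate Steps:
$Z{\left(S,J \right)} = -5 + \frac{1}{J + S}$ ($Z{\left(S,J \right)} = \frac{1}{S + J} - 5 = \frac{1}{J + S} - 5 = -5 + \frac{1}{J + S}$)
$\left(\frac{-2 + \frac{1}{-13 - 13}}{-1 - 22} + Z{\left(6,5 \right)}\right)^{2} = \left(\frac{-2 + \frac{1}{-13 - 13}}{-1 - 22} + \frac{1 - 25 - 30}{5 + 6}\right)^{2} = \left(\frac{-2 + \frac{1}{-26}}{-1 - 22} + \frac{1 - 25 - 30}{11}\right)^{2} = \left(\frac{-2 - \frac{1}{26}}{-23} + \frac{1}{11} \left(-54\right)\right)^{2} = \left(\left(- \frac{53}{26}\right) \left(- \frac{1}{23}\right) - \frac{54}{11}\right)^{2} = \left(\frac{53}{598} - \frac{54}{11}\right)^{2} = \left(- \frac{31709}{6578}\right)^{2} = \frac{1005460681}{43270084}$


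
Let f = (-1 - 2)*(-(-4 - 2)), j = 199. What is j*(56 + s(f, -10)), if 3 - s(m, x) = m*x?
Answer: -24079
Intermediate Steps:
f = -18 (f = -(-3)*(-6) = -3*6 = -18)
s(m, x) = 3 - m*x
j*(56 + s(f, -10)) = 199*(56 + (3 - 1*(-18)*(-10))) = 199*(56 + (3 - 180)) = 199*(56 - 177) = 199*(-121) = -24079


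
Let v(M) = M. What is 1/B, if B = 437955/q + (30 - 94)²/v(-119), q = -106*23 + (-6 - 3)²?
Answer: -280483/61770917 ≈ -0.0045407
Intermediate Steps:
q = -2357 (q = -2438 + (-9)² = -2438 + 81 = -2357)
B = -61770917/280483 (B = 437955/(-2357) + (30 - 94)²/(-119) = 437955*(-1/2357) + (-64)²*(-1/119) = -437955/2357 + 4096*(-1/119) = -437955/2357 - 4096/119 = -61770917/280483 ≈ -220.23)
1/B = 1/(-61770917/280483) = -280483/61770917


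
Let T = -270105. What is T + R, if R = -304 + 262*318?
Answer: -187093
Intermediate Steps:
R = 83012 (R = -304 + 83316 = 83012)
T + R = -270105 + 83012 = -187093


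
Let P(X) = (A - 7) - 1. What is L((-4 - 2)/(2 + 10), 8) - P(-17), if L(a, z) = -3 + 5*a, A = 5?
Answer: -5/2 ≈ -2.5000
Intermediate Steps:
P(X) = -3 (P(X) = (5 - 7) - 1 = -2 - 1 = -3)
L((-4 - 2)/(2 + 10), 8) - P(-17) = (-3 + 5*((-4 - 2)/(2 + 10))) - 1*(-3) = (-3 + 5*(-6/12)) + 3 = (-3 + 5*(-6*1/12)) + 3 = (-3 + 5*(-½)) + 3 = (-3 - 5/2) + 3 = -11/2 + 3 = -5/2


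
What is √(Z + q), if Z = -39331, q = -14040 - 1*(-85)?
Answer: I*√53286 ≈ 230.84*I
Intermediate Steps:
q = -13955 (q = -14040 + 85 = -13955)
√(Z + q) = √(-39331 - 13955) = √(-53286) = I*√53286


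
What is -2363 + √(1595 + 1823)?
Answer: -2363 + √3418 ≈ -2304.5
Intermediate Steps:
-2363 + √(1595 + 1823) = -2363 + √3418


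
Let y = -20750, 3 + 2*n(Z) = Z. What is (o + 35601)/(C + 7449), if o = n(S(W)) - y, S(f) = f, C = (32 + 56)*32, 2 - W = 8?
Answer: 112693/20530 ≈ 5.4892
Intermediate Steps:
W = -6 (W = 2 - 1*8 = 2 - 8 = -6)
C = 2816 (C = 88*32 = 2816)
n(Z) = -3/2 + Z/2
o = 41491/2 (o = (-3/2 + (½)*(-6)) - 1*(-20750) = (-3/2 - 3) + 20750 = -9/2 + 20750 = 41491/2 ≈ 20746.)
(o + 35601)/(C + 7449) = (41491/2 + 35601)/(2816 + 7449) = (112693/2)/10265 = (112693/2)*(1/10265) = 112693/20530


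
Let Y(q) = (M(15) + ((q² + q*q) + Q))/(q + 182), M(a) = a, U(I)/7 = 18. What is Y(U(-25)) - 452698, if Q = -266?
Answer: -139399483/308 ≈ -4.5260e+5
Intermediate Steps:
U(I) = 126 (U(I) = 7*18 = 126)
Y(q) = (-251 + 2*q²)/(182 + q) (Y(q) = (15 + ((q² + q*q) - 266))/(q + 182) = (15 + ((q² + q²) - 266))/(182 + q) = (15 + (2*q² - 266))/(182 + q) = (15 + (-266 + 2*q²))/(182 + q) = (-251 + 2*q²)/(182 + q))
Y(U(-25)) - 452698 = (-251 + 2*126²)/(182 + 126) - 452698 = (-251 + 2*15876)/308 - 452698 = (-251 + 31752)/308 - 452698 = (1/308)*31501 - 452698 = 31501/308 - 452698 = -139399483/308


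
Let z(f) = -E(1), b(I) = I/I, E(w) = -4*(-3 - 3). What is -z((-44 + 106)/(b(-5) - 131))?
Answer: 24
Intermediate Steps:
E(w) = 24 (E(w) = -4*(-6) = 24)
b(I) = 1
z(f) = -24 (z(f) = -1*24 = -24)
-z((-44 + 106)/(b(-5) - 131)) = -1*(-24) = 24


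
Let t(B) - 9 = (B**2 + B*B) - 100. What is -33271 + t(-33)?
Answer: -31184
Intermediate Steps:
t(B) = -91 + 2*B**2 (t(B) = 9 + ((B**2 + B*B) - 100) = 9 + ((B**2 + B**2) - 100) = 9 + (2*B**2 - 100) = 9 + (-100 + 2*B**2) = -91 + 2*B**2)
-33271 + t(-33) = -33271 + (-91 + 2*(-33)**2) = -33271 + (-91 + 2*1089) = -33271 + (-91 + 2178) = -33271 + 2087 = -31184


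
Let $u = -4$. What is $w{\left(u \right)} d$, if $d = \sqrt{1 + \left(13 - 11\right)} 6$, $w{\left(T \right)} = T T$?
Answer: $96 \sqrt{3} \approx 166.28$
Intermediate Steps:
$w{\left(T \right)} = T^{2}$
$d = 6 \sqrt{3}$ ($d = \sqrt{1 + \left(13 - 11\right)} 6 = \sqrt{1 + 2} \cdot 6 = \sqrt{3} \cdot 6 = 6 \sqrt{3} \approx 10.392$)
$w{\left(u \right)} d = \left(-4\right)^{2} \cdot 6 \sqrt{3} = 16 \cdot 6 \sqrt{3} = 96 \sqrt{3}$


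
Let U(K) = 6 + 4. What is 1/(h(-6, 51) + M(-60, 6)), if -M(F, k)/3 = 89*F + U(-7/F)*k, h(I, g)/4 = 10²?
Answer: 1/16240 ≈ 6.1576e-5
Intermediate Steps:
U(K) = 10
h(I, g) = 400 (h(I, g) = 4*10² = 4*100 = 400)
M(F, k) = -267*F - 30*k (M(F, k) = -3*(89*F + 10*k) = -3*(10*k + 89*F) = -267*F - 30*k)
1/(h(-6, 51) + M(-60, 6)) = 1/(400 + (-267*(-60) - 30*6)) = 1/(400 + (16020 - 180)) = 1/(400 + 15840) = 1/16240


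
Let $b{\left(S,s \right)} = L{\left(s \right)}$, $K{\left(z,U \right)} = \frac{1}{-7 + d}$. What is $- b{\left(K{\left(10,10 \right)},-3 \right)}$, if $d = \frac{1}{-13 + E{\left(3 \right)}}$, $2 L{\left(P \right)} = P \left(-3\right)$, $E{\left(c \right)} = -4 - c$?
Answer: $- \frac{9}{2} \approx -4.5$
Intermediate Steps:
$L{\left(P \right)} = - \frac{3 P}{2}$ ($L{\left(P \right)} = \frac{P \left(-3\right)}{2} = \frac{\left(-3\right) P}{2} = - \frac{3 P}{2}$)
$d = - \frac{1}{20}$ ($d = \frac{1}{-13 - 7} = \frac{1}{-20} = - \frac{1}{20} \approx -0.05$)
$K{\left(z,U \right)} = - \frac{20}{141}$ ($K{\left(z,U \right)} = \frac{1}{-7 - \frac{1}{20}} = \frac{1}{- \frac{141}{20}} = - \frac{20}{141}$)
$b{\left(S,s \right)} = - \frac{3 s}{2}$
$- b{\left(K{\left(10,10 \right)},-3 \right)} = - \frac{\left(-3\right) \left(-3\right)}{2} = \left(-1\right) \frac{9}{2} = - \frac{9}{2}$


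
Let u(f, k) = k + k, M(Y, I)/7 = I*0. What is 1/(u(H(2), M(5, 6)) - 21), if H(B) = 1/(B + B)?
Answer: -1/21 ≈ -0.047619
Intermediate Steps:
M(Y, I) = 0 (M(Y, I) = 7*(I*0) = 7*0 = 0)
H(B) = 1/(2*B)
u(f, k) = 2*k
1/(u(H(2), M(5, 6)) - 21) = 1/(2*0 - 21) = 1/(0 - 21) = 1/(-21) = -1/21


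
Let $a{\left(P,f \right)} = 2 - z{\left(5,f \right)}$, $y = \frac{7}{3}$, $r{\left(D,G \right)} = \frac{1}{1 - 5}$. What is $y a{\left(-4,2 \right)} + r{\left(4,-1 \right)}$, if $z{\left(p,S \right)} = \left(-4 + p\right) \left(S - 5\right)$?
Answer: $\frac{137}{12} \approx 11.417$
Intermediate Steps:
$z{\left(p,S \right)} = \left(-5 + S\right) \left(-4 + p\right)$ ($z{\left(p,S \right)} = \left(-4 + p\right) \left(-5 + S\right) = \left(-5 + S\right) \left(-4 + p\right)$)
$r{\left(D,G \right)} = - \frac{1}{4}$ ($r{\left(D,G \right)} = \frac{1}{-4} = - \frac{1}{4}$)
$y = \frac{7}{3}$ ($y = 7 \cdot \frac{1}{3} = \frac{7}{3} \approx 2.3333$)
$a{\left(P,f \right)} = 7 - f$ ($a{\left(P,f \right)} = 2 - \left(20 - 25 - 4 f + f 5\right) = 2 - \left(20 - 25 - 4 f + 5 f\right) = 2 - \left(-5 + f\right) = 7 - f$)
$y a{\left(-4,2 \right)} + r{\left(4,-1 \right)} = \frac{7 \left(7 - 2\right)}{3} - \frac{1}{4} = \frac{7}{3} \cdot 5 - \frac{1}{4} = \frac{35}{3} - \frac{1}{4} = \frac{137}{12}$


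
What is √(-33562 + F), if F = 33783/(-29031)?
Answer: I*√3142999942595/9677 ≈ 183.2*I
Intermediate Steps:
F = -11261/9677 (F = 33783*(-1/29031) = -11261/9677 ≈ -1.1637)
√(-33562 + F) = √(-33562 - 11261/9677) = √(-324790735/9677) = I*√3142999942595/9677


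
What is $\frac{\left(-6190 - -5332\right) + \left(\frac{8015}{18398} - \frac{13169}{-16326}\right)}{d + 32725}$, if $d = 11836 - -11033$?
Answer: $- \frac{32167584454}{2087316674289} \approx -0.015411$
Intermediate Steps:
$d = 22869$ ($d = 11836 + 11033 = 22869$)
$\frac{\left(-6190 - -5332\right) + \left(\frac{8015}{18398} - \frac{13169}{-16326}\right)}{d + 32725} = \frac{\left(-6190 - -5332\right) + \left(\frac{8015}{18398} - \frac{13169}{-16326}\right)}{22869 + 32725} = \frac{\left(-6190 + 5332\right) + \left(8015 \cdot \frac{1}{18398} - - \frac{13169}{16326}\right)}{55594} = \left(-858 + \left(\frac{8015}{18398} + \frac{13169}{16326}\right)\right) \frac{1}{55594} = \left(-858 + \frac{93284038}{75091437}\right) \frac{1}{55594} = \left(- \frac{64335168908}{75091437}\right) \frac{1}{55594} = - \frac{32167584454}{2087316674289}$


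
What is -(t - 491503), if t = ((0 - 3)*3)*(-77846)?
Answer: -209111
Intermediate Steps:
t = 700614 (t = -3*3*(-77846) = -9*(-77846) = 700614)
-(t - 491503) = -(700614 - 491503) = -1*209111 = -209111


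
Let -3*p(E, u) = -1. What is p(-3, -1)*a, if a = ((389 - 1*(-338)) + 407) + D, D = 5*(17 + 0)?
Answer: 1219/3 ≈ 406.33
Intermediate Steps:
p(E, u) = ⅓ (p(E, u) = -⅓*(-1) = ⅓)
D = 85 (D = 5*17 = 85)
a = 1219 (a = ((389 - 1*(-338)) + 407) + 85 = ((389 + 338) + 407) + 85 = (727 + 407) + 85 = 1134 + 85 = 1219)
p(-3, -1)*a = (⅓)*1219 = 1219/3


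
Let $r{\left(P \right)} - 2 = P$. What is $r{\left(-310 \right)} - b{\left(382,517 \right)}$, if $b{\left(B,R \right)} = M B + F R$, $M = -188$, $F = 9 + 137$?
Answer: $-3974$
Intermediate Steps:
$F = 146$
$r{\left(P \right)} = 2 + P$
$b{\left(B,R \right)} = - 188 B + 146 R$
$r{\left(-310 \right)} - b{\left(382,517 \right)} = \left(2 - 310\right) - \left(\left(-188\right) 382 + 146 \cdot 517\right) = -308 - \left(-71816 + 75482\right) = -308 - 3666 = -3974$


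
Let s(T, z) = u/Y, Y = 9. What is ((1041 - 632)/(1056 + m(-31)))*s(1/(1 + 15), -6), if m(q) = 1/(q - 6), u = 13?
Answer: 196729/351639 ≈ 0.55946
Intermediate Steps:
m(q) = 1/(-6 + q)
s(T, z) = 13/9
((1041 - 632)/(1056 + m(-31)))*s(1/(1 + 15), -6) = ((1041 - 632)/(1056 + 1/(-6 - 31)))*(13/9) = (409/(1056 + 1/(-37)))*(13/9) = (409/(1056 - 1/37))*(13/9) = (409/(39071/37))*(13/9) = (409*(37/39071))*(13/9) = (15133/39071)*(13/9) = 196729/351639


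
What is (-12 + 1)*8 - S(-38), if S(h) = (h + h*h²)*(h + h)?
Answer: -4173248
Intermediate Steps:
S(h) = 2*h*(h + h³) (S(h) = (h + h³)*(2*h) = 2*h*(h + h³))
(-12 + 1)*8 - S(-38) = (-12 + 1)*8 - 2*(-38)²*(1 + (-38)²) = -11*8 - 2*1444*(1 + 1444) = -88 - 2*1444*1445 = -88 - 1*4173160 = -88 - 4173160 = -4173248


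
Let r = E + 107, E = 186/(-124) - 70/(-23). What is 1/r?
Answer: 46/4993 ≈ 0.0092129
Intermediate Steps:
E = 71/46 (E = 186*(-1/124) - 70*(-1/23) = -3/2 + 70/23 = 71/46 ≈ 1.5435)
r = 4993/46 (r = 71/46 + 107 = 4993/46 ≈ 108.54)
1/r = 1/(4993/46) = 46/4993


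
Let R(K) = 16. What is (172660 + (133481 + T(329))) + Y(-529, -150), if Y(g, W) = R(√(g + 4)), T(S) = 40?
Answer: 306197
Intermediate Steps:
Y(g, W) = 16
(172660 + (133481 + T(329))) + Y(-529, -150) = (172660 + (133481 + 40)) + 16 = (172660 + 133521) + 16 = 306181 + 16 = 306197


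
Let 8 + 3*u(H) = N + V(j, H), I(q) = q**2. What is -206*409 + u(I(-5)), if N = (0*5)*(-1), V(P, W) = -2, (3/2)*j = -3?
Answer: -252772/3 ≈ -84257.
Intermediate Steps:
j = -2 (j = (2/3)*(-3) = -2)
N = 0 (N = 0*(-1) = 0)
u(H) = -10/3 (u(H) = -8/3 + (0 - 2)/3 = -8/3 + (1/3)*(-2) = -8/3 - 2/3 = -10/3)
-206*409 + u(I(-5)) = -206*409 - 10/3 = -84254 - 10/3 = -252772/3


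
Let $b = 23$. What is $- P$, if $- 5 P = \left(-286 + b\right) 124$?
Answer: $- \frac{32612}{5} \approx -6522.4$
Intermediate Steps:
$P = \frac{32612}{5}$ ($P = - \frac{\left(-286 + 23\right) 124}{5} = - \frac{\left(-263\right) 124}{5} = \left(- \frac{1}{5}\right) \left(-32612\right) = \frac{32612}{5} \approx 6522.4$)
$- P = \left(-1\right) \frac{32612}{5} = - \frac{32612}{5}$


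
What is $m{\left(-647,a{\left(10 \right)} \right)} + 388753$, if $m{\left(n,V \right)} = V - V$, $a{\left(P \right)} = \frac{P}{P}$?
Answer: $388753$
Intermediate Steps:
$a{\left(P \right)} = 1$
$m{\left(n,V \right)} = 0$
$m{\left(-647,a{\left(10 \right)} \right)} + 388753 = 0 + 388753 = 388753$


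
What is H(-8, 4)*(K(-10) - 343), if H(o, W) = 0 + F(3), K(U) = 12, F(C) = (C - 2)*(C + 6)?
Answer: -2979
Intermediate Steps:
F(C) = (-2 + C)*(6 + C)
H(o, W) = 9 (H(o, W) = 0 + (-12 + 3² + 4*3) = 0 + (-12 + 9 + 12) = 0 + 9 = 9)
H(-8, 4)*(K(-10) - 343) = 9*(12 - 343) = 9*(-331) = -2979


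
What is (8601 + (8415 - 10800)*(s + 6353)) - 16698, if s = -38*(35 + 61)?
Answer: -6459522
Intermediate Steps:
s = -3648 (s = -38*96 = -3648)
(8601 + (8415 - 10800)*(s + 6353)) - 16698 = (8601 + (8415 - 10800)*(-3648 + 6353)) - 16698 = (8601 - 2385*2705) - 16698 = (8601 - 6451425) - 16698 = -6442824 - 16698 = -6459522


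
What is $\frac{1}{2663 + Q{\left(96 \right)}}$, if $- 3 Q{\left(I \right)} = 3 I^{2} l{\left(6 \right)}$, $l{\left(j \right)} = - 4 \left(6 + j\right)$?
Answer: $\frac{1}{445031} \approx 2.247 \cdot 10^{-6}$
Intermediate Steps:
$l{\left(j \right)} = -24 - 4 j$
$Q{\left(I \right)} = 48 I^{2}$ ($Q{\left(I \right)} = - \frac{3 I^{2} \left(-24 - 24\right)}{3} = - \frac{3 I^{2} \left(-48\right)}{3} = - \frac{\left(-144\right) I^{2}}{3} = 48 I^{2}$)
$\frac{1}{2663 + Q{\left(96 \right)}} = \frac{1}{2663 + 48 \cdot 96^{2}} = \frac{1}{2663 + 48 \cdot 9216} = \frac{1}{2663 + 442368} = \frac{1}{445031}$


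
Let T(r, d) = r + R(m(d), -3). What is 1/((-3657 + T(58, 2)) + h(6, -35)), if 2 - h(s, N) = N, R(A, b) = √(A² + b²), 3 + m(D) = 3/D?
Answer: -14248/50751331 - 6*√5/50751331 ≈ -0.00028101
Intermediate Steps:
m(D) = -3 + 3/D
h(s, N) = 2 - N
T(r, d) = r + √(9 + (-3 + 3/d)²) (T(r, d) = r + √((-3 + 3/d)² + (-3)²) = r + √((-3 + 3/d)² + 9) = r + √(9 + (-3 + 3/d)²))
1/((-3657 + T(58, 2)) + h(6, -35)) = 1/((-3657 + (58 + 3*√(2 + 2⁻² - 2/2))) + (2 - 1*(-35))) = 1/((-3657 + (58 + 3*√(2 + ¼ - 2*½))) + (2 + 35)) = 1/((-3657 + (58 + 3*√(2 + ¼ - 1))) + 37) = 1/((-3657 + (58 + 3*√(5/4))) + 37) = 1/((-3657 + (58 + 3*(√5/2))) + 37) = 1/((-3657 + (58 + 3*√5/2)) + 37) = 1/((-3599 + 3*√5/2) + 37) = 1/(-3562 + 3*√5/2)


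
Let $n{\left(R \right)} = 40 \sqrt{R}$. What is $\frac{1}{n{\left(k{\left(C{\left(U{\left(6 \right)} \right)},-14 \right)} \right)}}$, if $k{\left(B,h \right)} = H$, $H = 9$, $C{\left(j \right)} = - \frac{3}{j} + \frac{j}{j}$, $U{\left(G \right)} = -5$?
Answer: $\frac{1}{120} \approx 0.0083333$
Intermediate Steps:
$C{\left(j \right)} = 1 - \frac{3}{j}$ ($C{\left(j \right)} = - \frac{3}{j} + 1 = 1 - \frac{3}{j}$)
$k{\left(B,h \right)} = 9$
$\frac{1}{n{\left(k{\left(C{\left(U{\left(6 \right)} \right)},-14 \right)} \right)}} = \frac{1}{40 \sqrt{9}} = \frac{1}{40 \cdot 3} = \frac{1}{120}$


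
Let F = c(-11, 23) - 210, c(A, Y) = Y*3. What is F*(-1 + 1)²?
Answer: 0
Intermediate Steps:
c(A, Y) = 3*Y
F = -141 (F = 3*23 - 210 = 69 - 210 = -141)
F*(-1 + 1)² = -141*(-1 + 1)² = -141*0² = -141*0 = 0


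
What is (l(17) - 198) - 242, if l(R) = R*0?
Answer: -440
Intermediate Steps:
l(R) = 0
(l(17) - 198) - 242 = (0 - 198) - 242 = -198 - 242 = -440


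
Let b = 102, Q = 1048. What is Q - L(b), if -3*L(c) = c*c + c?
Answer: 4550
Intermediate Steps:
L(c) = -c/3 - c²/3 (L(c) = -(c*c + c)/3 = -(c² + c)/3 = -(c + c²)/3 = -c/3 - c²/3)
Q - L(b) = 1048 - (-1)*102*(1 + 102)/3 = 1048 - (-1)*102*103/3 = 1048 - 1*(-3502) = 1048 + 3502 = 4550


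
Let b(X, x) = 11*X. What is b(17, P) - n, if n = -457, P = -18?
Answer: 644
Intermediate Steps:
b(17, P) - n = 11*17 - 1*(-457) = 187 + 457 = 644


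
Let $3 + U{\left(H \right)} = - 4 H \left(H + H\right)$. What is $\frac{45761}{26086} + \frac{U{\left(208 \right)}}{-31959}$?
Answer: $\frac{10491231689}{833682474} \approx 12.584$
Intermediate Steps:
$U{\left(H \right)} = -3 - 8 H^{2}$ ($U{\left(H \right)} = -3 + - 4 H \left(H + H\right) = -3 + - 4 H 2 H = -3 - 8 H^{2}$)
$\frac{45761}{26086} + \frac{U{\left(208 \right)}}{-31959} = \frac{45761}{26086} + \frac{-3 - 8 \cdot 208^{2}}{-31959} = 45761 \cdot \frac{1}{26086} + \left(-3 - 346112\right) \left(- \frac{1}{31959}\right) = \frac{45761}{26086} + \left(-3 - 346112\right) \left(- \frac{1}{31959}\right) = \frac{45761}{26086} - - \frac{346115}{31959} = \frac{45761}{26086} + \frac{346115}{31959} = \frac{10491231689}{833682474}$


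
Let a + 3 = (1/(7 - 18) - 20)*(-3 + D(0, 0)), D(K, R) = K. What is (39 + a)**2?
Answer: 1121481/121 ≈ 9268.4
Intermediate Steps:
a = 630/11 (a = -3 + (1/(7 - 18) - 20)*(-3 + 0) = -3 + (1/(-11) - 20)*(-3) = -3 + (-1/11 - 20)*(-3) = -3 - 221/11*(-3) = -3 + 663/11 = 630/11 ≈ 57.273)
(39 + a)**2 = (39 + 630/11)**2 = (1059/11)**2 = 1121481/121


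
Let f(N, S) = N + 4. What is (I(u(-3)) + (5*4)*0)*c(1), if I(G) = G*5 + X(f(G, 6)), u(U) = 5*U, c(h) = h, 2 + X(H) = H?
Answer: -88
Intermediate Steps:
f(N, S) = 4 + N
X(H) = -2 + H
I(G) = 2 + 6*G (I(G) = G*5 + (-2 + (4 + G)) = 5*G + (2 + G) = 2 + 6*G)
(I(u(-3)) + (5*4)*0)*c(1) = ((2 + 6*(5*(-3))) + (5*4)*0)*1 = ((2 + 6*(-15)) + 20*0)*1 = ((2 - 90) + 0)*1 = (-88 + 0)*1 = -88*1 = -88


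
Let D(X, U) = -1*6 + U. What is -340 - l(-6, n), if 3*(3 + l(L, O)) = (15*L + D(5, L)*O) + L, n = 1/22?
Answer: -3353/11 ≈ -304.82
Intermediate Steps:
D(X, U) = -6 + U
n = 1/22 ≈ 0.045455
l(L, O) = -3 + 16*L/3 + O*(-6 + L)/3 (l(L, O) = -3 + ((15*L + (-6 + L)*O) + L)/3 = -3 + ((15*L + O*(-6 + L)) + L)/3 = -3 + (16*L + O*(-6 + L))/3 = -3 + (16*L/3 + O*(-6 + L)/3) = -3 + 16*L/3 + O*(-6 + L)/3)
-340 - l(-6, n) = -340 - (-3 + (16/3)*(-6) + (⅓)*(1/22)*(-6 - 6)) = -340 - (-3 - 32 + (⅓)*(1/22)*(-12)) = -340 - (-3 - 32 - 2/11) = -340 - 1*(-387/11) = -340 + 387/11 = -3353/11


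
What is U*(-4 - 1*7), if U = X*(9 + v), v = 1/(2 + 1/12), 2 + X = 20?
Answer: -46926/25 ≈ -1877.0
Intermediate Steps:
X = 18 (X = -2 + 20 = 18)
v = 12/25 (v = 1/(2 + 1/12) = 1/(25/12) = 12/25 ≈ 0.48000)
U = 4266/25 (U = 18*(9 + 12/25) = 18*(237/25) = 4266/25 ≈ 170.64)
U*(-4 - 1*7) = 4266*(-4 - 1*7)/25 = 4266*(-4 - 7)/25 = (4266/25)*(-11) = -46926/25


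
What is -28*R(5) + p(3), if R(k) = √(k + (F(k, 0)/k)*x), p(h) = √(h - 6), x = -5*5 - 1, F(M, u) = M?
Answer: I*(√3 - 28*√21) ≈ -126.58*I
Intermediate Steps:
x = -26 (x = -25 - 1 = -26)
p(h) = √(-6 + h)
R(k) = √(-26 + k) (R(k) = √(k + (k/k)*(-26)) = √(k + 1*(-26)) = √(k - 26) = √(-26 + k))
-28*R(5) + p(3) = -28*√(-26 + 5) + √(-6 + 3) = -28*I*√21 + √(-3) = -28*I*√21 + I*√3 = I*√3 - 28*I*√21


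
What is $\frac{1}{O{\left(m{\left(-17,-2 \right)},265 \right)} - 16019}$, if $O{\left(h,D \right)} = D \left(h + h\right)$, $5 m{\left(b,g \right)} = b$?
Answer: $- \frac{1}{17821} \approx -5.6114 \cdot 10^{-5}$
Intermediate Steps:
$m{\left(b,g \right)} = \frac{b}{5}$
$O{\left(h,D \right)} = 2 D h$ ($O{\left(h,D \right)} = D 2 h = 2 D h$)
$\frac{1}{O{\left(m{\left(-17,-2 \right)},265 \right)} - 16019} = \frac{1}{2 \cdot 265 \cdot \frac{1}{5} \left(-17\right) - 16019} = \frac{1}{2 \cdot 265 \left(- \frac{17}{5}\right) - 16019} = \frac{1}{-1802 - 16019} = \frac{1}{-17821} = - \frac{1}{17821}$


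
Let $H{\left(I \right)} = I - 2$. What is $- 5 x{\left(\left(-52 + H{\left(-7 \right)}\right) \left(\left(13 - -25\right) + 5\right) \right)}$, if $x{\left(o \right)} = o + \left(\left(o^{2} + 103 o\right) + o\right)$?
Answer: $-33023570$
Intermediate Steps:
$H{\left(I \right)} = -2 + I$
$x{\left(o \right)} = o^{2} + 105 o$ ($x{\left(o \right)} = o + \left(o^{2} + 104 o\right) = o^{2} + 105 o$)
$- 5 x{\left(\left(-52 + H{\left(-7 \right)}\right) \left(\left(13 - -25\right) + 5\right) \right)} = - 5 \left(-52 - 9\right) \left(\left(13 - -25\right) + 5\right) \left(105 + \left(-52 - 9\right) \left(\left(13 - -25\right) + 5\right)\right) = - 5 \left(-52 - 9\right) \left(\left(13 + 25\right) + 5\right) \left(105 + \left(-52 - 9\right) \left(\left(13 + 25\right) + 5\right)\right) = - 5 - 61 \left(38 + 5\right) \left(105 - 61 \left(38 + 5\right)\right) = - 5 \left(-61\right) 43 \left(105 - 2623\right) = - 5 \left(- 2623 \left(105 - 2623\right)\right) = - 5 \left(\left(-2623\right) \left(-2518\right)\right) = \left(-5\right) 6604714 = -33023570$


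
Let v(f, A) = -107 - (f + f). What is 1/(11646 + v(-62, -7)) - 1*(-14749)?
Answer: 172017588/11663 ≈ 14749.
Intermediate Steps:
v(f, A) = -107 - 2*f
1/(11646 + v(-62, -7)) - 1*(-14749) = 1/(11646 + (-107 - 2*(-62))) - 1*(-14749) = 1/(11646 + (-107 + 124)) + 14749 = 1/(11646 + 17) + 14749 = 1/11663 + 14749 = 172017588/11663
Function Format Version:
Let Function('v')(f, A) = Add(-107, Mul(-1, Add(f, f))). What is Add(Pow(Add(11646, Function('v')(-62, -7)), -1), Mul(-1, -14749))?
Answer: Rational(172017588, 11663) ≈ 14749.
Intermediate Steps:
Function('v')(f, A) = Add(-107, Mul(-2, f)) (Function('v')(f, A) = Add(-107, Mul(-1, Mul(2, f))) = Add(-107, Mul(-2, f)))
Add(Pow(Add(11646, Function('v')(-62, -7)), -1), Mul(-1, -14749)) = Add(Pow(Add(11646, Add(-107, Mul(-2, -62))), -1), Mul(-1, -14749)) = Add(Pow(Add(11646, Add(-107, 124)), -1), 14749) = Add(Pow(Add(11646, 17), -1), 14749) = Add(Pow(11663, -1), 14749) = Add(Rational(1, 11663), 14749) = Rational(172017588, 11663)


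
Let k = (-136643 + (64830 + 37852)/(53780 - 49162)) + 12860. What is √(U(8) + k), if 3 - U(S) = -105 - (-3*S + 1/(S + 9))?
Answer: I*√190560822379473/39253 ≈ 351.68*I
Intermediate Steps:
k = -285763606/2309 (k = (-136643 + 102682/4618) + 12860 = (-136643 + 102682*(1/4618)) + 12860 = (-136643 + 51341/2309) + 12860 = -315457346/2309 + 12860 = -285763606/2309 ≈ -1.2376e+5)
U(S) = 108 + 1/(9 + S) - 3*S (U(S) = 3 - (-105 - (-3*S + 1/(S + 9))) = 3 - (-105 - (-3*S + 1/(9 + S))) = 3 - (-105 - (1/(9 + S) - 3*S)) = 3 - (-105 + (-1/(9 + S) + 3*S)) = 3 - (-105 - 1/(9 + S) + 3*S) = 3 + (105 + 1/(9 + S) - 3*S) = 108 + 1/(9 + S) - 3*S)
√(U(8) + k) = √((973 - 3*8² + 81*8)/(9 + 8) - 285763606/2309) = √((973 - 3*64 + 648)/17 - 285763606/2309) = √((973 - 192 + 648)/17 - 285763606/2309) = √((1/17)*1429 - 285763606/2309) = √(1429/17 - 285763606/2309) = √(-4854681741/39253) = I*√190560822379473/39253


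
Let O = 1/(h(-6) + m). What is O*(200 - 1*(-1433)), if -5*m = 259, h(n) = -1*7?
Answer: -8165/294 ≈ -27.772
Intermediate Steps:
h(n) = -7
m = -259/5 (m = -1/5*259 = -259/5 ≈ -51.800)
O = -5/294 (O = 1/(-7 - 259/5) = 1/(-294/5) = -5/294 ≈ -0.017007)
O*(200 - 1*(-1433)) = -5*(200 - 1*(-1433))/294 = -5*(200 + 1433)/294 = -5/294*1633 = -8165/294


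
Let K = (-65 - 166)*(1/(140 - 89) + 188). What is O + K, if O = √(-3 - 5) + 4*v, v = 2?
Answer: -738217/17 + 2*I*√2 ≈ -43425.0 + 2.8284*I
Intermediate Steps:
K = -738353/17 (K = -231*(1/51 + 188) = -231*9589/51 = -738353/17 ≈ -43433.)
O = 8 + 2*I*√2 (O = √(-3 - 5) + 4*2 = √(-8) + 8 = 2*I*√2 + 8 = 8 + 2*I*√2 ≈ 8.0 + 2.8284*I)
O + K = (8 + 2*I*√2) - 738353/17 = -738217/17 + 2*I*√2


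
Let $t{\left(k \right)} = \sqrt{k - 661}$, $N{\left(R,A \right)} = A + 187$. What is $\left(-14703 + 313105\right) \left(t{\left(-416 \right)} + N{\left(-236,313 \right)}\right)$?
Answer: $149201000 + 298402 i \sqrt{1077} \approx 1.492 \cdot 10^{8} + 9.7929 \cdot 10^{6} i$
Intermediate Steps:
$N{\left(R,A \right)} = 187 + A$
$t{\left(k \right)} = \sqrt{-661 + k}$
$\left(-14703 + 313105\right) \left(t{\left(-416 \right)} + N{\left(-236,313 \right)}\right) = \left(-14703 + 313105\right) \left(\sqrt{-661 - 416} + \left(187 + 313\right)\right) = 298402 \left(\sqrt{-1077} + 500\right) = 298402 \left(i \sqrt{1077} + 500\right) = 298402 \left(500 + i \sqrt{1077}\right) = 149201000 + 298402 i \sqrt{1077}$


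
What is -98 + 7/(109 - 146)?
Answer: -3633/37 ≈ -98.189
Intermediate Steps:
-98 + 7/(109 - 146) = -98 + 7/(-37) = -98 - 1/37*7 = -98 - 7/37 = -3633/37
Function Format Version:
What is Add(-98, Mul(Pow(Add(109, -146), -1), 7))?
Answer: Rational(-3633, 37) ≈ -98.189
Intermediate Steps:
Add(-98, Mul(Pow(Add(109, -146), -1), 7)) = Add(-98, Mul(Pow(-37, -1), 7)) = Add(-98, Mul(Rational(-1, 37), 7)) = Add(-98, Rational(-7, 37)) = Rational(-3633, 37)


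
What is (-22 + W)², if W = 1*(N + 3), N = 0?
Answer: 361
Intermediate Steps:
W = 3 (W = 1*(0 + 3) = 1*3 = 3)
(-22 + W)² = (-22 + 3)² = (-19)² = 361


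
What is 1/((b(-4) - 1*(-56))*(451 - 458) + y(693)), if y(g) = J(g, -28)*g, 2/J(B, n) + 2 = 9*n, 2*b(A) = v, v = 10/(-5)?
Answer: -127/49588 ≈ -0.0025611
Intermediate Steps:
v = -2 (v = 10*(-1/5) = -2)
b(A) = -1 (b(A) = (1/2)*(-2) = -1)
J(B, n) = 2/(-2 + 9*n)
y(g) = -g/127 (y(g) = (2/(-2 + 9*(-28)))*g = (2/(-2 - 252))*g = (2/(-254))*g = (2*(-1/254))*g = -g/127)
1/((b(-4) - 1*(-56))*(451 - 458) + y(693)) = 1/((-1 - 1*(-56))*(451 - 458) - 1/127*693) = 1/((-1 + 56)*(-7) - 693/127) = 1/(55*(-7) - 693/127) = 1/(-385 - 693/127) = 1/(-49588/127) = -127/49588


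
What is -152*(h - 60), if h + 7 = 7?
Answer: 9120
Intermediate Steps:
h = 0 (h = -7 + 7 = 0)
-152*(h - 60) = -152*(0 - 60) = -152*(-60) = 9120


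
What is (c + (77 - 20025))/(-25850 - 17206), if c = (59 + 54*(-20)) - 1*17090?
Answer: 38059/43056 ≈ 0.88394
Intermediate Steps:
c = -18111 (c = (59 - 1080) - 17090 = -1021 - 17090 = -18111)
(c + (77 - 20025))/(-25850 - 17206) = (-18111 + (77 - 20025))/(-25850 - 17206) = (-18111 - 19948)/(-43056) = -38059*(-1/43056) = 38059/43056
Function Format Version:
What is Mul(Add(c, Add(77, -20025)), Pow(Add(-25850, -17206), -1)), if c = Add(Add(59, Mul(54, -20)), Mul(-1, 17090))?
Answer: Rational(38059, 43056) ≈ 0.88394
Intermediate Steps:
c = -18111 (c = Add(Add(59, -1080), -17090) = Add(-1021, -17090) = -18111)
Mul(Add(c, Add(77, -20025)), Pow(Add(-25850, -17206), -1)) = Mul(Add(-18111, Add(77, -20025)), Pow(Add(-25850, -17206), -1)) = Mul(Add(-18111, -19948), Pow(-43056, -1)) = Mul(-38059, Rational(-1, 43056)) = Rational(38059, 43056)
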